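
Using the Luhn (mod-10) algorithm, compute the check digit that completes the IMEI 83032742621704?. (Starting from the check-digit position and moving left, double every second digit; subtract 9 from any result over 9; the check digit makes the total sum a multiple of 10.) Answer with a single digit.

Partial digits right→left: 4 0 7 1 2 6 2 4 7 2 3 0 3 8
Double every second digit counting from the check-digit position (so the 1st, 3rd, 5th, ... of the partial from the right).
  doubled (with −9 where >9): 8 5 4 4 5 6 6 → sum 38
  kept as-is: 0 1 6 4 2 0 8 → sum 21
Total = 38 + 21 = 59.
Check digit = (10 − (59 mod 10)) mod 10 = 1.

1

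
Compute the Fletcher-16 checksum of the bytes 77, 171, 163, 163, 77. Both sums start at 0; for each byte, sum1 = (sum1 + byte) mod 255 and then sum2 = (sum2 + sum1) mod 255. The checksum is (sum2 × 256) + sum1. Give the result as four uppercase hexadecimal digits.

Running sums (mod 255):
  after byte 0 (77): sum1=77, sum2=77
  after byte 1 (171): sum1=248, sum2=70
  after byte 2 (163): sum1=156, sum2=226
  after byte 3 (163): sum1=64, sum2=35
  after byte 4 (77): sum1=141, sum2=176
Checksum = sum2·256 + sum1 = 176·256 + 141 = 45197 = 0xB08D.

B08D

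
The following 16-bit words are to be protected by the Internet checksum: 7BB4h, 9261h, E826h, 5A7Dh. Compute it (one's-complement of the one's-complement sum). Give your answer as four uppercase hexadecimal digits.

One's-complement addition (fold any carry out of bit 15 back into bit 0):
  0x7BB4 + 0x9261 = 0x10E15 → wrap carry → 0x0E16
  0x0E16 + 0xE826 = 0x0F63C
  0xF63C + 0x5A7D = 0x150B9 → wrap carry → 0x50BA
One's-complement sum = 0x50BA.
Checksum = ~0x50BA & 0xFFFF = 0xAF45.

AF45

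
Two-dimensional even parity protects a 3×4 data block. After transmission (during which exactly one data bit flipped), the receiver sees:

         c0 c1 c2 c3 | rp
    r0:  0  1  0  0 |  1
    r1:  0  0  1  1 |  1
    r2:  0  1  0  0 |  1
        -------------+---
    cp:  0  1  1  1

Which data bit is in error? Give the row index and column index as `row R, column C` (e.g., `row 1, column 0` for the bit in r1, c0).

row 1, column 1

Recompute each row's even parity and compare to rp:
  r0: data parity 1, sent rp 1 → ok
  r1: data parity 0, sent rp 1 → mismatch
  r2: data parity 1, sent rp 1 → ok
Recompute each column's even parity and compare to cp:
  c0: data parity 0, sent cp 0 → ok
  c1: data parity 0, sent cp 1 → mismatch
  c2: data parity 1, sent cp 1 → ok
  c3: data parity 1, sent cp 1 → ok
Exactly one row (r1) and one column (c1) fail → the flipped bit is at their intersection.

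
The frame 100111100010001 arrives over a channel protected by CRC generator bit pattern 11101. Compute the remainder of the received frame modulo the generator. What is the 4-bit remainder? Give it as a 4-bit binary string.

Modulo-2 division of 100111100010001 by 11101:
  pos 0: 10011 XOR 11101 = 01110
  pos 1: 11101 XOR 11101 = 00000
  pos 6: 10001 XOR 11101 = 01100
  pos 7: 11000 XOR 11101 = 00101
  pos 9: 10100 XOR 11101 = 01001
  pos 10: 10011 XOR 11101 = 01110
Remainder = 1110 (nonzero — an error is detected).

1110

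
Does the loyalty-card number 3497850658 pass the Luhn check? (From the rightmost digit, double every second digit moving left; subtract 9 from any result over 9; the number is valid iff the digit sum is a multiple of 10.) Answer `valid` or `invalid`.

invalid

From the right, keep odd positions and double even positions (subtract 9 from any doubled value over 9):
  doubled (positions 2,4,...): 1 0 7 9 6 → sum 23
  kept (positions 1,3,...): 8 6 5 7 4 → sum 30
Total = 53.
53 mod 10 = 3, so the number is invalid.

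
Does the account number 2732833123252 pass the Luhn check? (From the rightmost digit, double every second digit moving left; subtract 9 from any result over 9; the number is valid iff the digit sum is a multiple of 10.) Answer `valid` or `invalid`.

invalid

From the right, keep odd positions and double even positions (subtract 9 from any doubled value over 9):
  doubled (positions 2,4,...): 1 6 2 6 4 5 → sum 24
  kept (positions 1,3,...): 2 2 2 3 8 3 2 → sum 22
Total = 46.
46 mod 10 = 6, so the number is invalid.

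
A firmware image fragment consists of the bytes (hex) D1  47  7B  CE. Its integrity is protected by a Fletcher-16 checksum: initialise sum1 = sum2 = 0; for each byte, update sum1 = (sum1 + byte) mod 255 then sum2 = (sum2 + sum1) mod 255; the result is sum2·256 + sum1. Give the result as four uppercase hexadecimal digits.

E263

Running sums (mod 255):
  after byte 0 (D1): sum1=209, sum2=209
  after byte 1 (47): sum1=25, sum2=234
  after byte 2 (7B): sum1=148, sum2=127
  after byte 3 (CE): sum1=99, sum2=226
Checksum = sum2·256 + sum1 = 226·256 + 99 = 57955 = 0xE263.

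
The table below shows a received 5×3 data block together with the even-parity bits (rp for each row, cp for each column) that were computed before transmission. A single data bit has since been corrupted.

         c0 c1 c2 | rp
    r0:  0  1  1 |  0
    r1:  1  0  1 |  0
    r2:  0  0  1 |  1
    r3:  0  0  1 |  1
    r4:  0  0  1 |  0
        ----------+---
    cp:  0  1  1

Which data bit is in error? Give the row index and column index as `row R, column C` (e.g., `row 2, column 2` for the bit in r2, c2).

Recompute each row's even parity and compare to rp:
  r0: data parity 0, sent rp 0 → ok
  r1: data parity 0, sent rp 0 → ok
  r2: data parity 1, sent rp 1 → ok
  r3: data parity 1, sent rp 1 → ok
  r4: data parity 1, sent rp 0 → mismatch
Recompute each column's even parity and compare to cp:
  c0: data parity 1, sent cp 0 → mismatch
  c1: data parity 1, sent cp 1 → ok
  c2: data parity 1, sent cp 1 → ok
Exactly one row (r4) and one column (c0) fail → the flipped bit is at their intersection.

row 4, column 0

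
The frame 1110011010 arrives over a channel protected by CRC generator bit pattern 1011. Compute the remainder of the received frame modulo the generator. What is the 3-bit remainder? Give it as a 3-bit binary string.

000

Modulo-2 division of 1110011010 by 1011:
  pos 0: 1110 XOR 1011 = 0101
  pos 1: 1010 XOR 1011 = 0001
  pos 4: 1110 XOR 1011 = 0101
  pos 5: 1011 XOR 1011 = 0000
Remainder = 000 (zero — the frame passes the CRC check).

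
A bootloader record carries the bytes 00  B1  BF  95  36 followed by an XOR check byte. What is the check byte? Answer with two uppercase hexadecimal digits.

AD

XOR the bytes together:
  start with 0x00
  0x00 ⊕ 0xB1 = 0xB1
  0xB1 ⊕ 0xBF = 0x0E
  0x0E ⊕ 0x95 = 0x9B
  0x9B ⊕ 0x36 = 0xAD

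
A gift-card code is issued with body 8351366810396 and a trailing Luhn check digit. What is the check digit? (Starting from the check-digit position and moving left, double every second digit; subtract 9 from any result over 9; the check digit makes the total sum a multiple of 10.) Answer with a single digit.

Partial digits right→left: 6 9 3 0 1 8 6 6 3 1 5 3 8
Double every second digit counting from the check-digit position (so the 1st, 3rd, 5th, ... of the partial from the right).
  doubled (with −9 where >9): 3 6 2 3 6 1 7 → sum 28
  kept as-is: 9 0 8 6 1 3 → sum 27
Total = 28 + 27 = 55.
Check digit = (10 − (55 mod 10)) mod 10 = 5.

5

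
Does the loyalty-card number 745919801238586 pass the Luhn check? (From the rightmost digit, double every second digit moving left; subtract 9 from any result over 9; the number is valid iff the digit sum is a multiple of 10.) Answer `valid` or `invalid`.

valid

From the right, keep odd positions and double even positions (subtract 9 from any doubled value over 9):
  doubled (positions 2,4,...): 7 7 4 0 9 9 8 → sum 44
  kept (positions 1,3,...): 6 5 3 1 8 1 5 7 → sum 36
Total = 80.
80 mod 10 = 0, so the number is valid.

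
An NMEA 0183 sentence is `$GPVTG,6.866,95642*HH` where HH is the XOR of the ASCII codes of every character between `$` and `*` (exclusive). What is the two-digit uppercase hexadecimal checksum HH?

XOR the ASCII codes of the payload characters:
  'G' = 0x47 → acc = 0x47
  'P' = 0x50 → acc = 0x17
  'V' = 0x56 → acc = 0x41
  'T' = 0x54 → acc = 0x15
  'G' = 0x47 → acc = 0x52
  ',' = 0x2C → acc = 0x7E
  '6' = 0x36 → acc = 0x48
  '.' = 0x2E → acc = 0x66
  '8' = 0x38 → acc = 0x5E
  '6' = 0x36 → acc = 0x68
  '6' = 0x36 → acc = 0x5E
  ',' = 0x2C → acc = 0x72
  '9' = 0x39 → acc = 0x4B
  '5' = 0x35 → acc = 0x7E
  '6' = 0x36 → acc = 0x48
  '4' = 0x34 → acc = 0x7C
  '2' = 0x32 → acc = 0x4E
Checksum = 0x4E.

4E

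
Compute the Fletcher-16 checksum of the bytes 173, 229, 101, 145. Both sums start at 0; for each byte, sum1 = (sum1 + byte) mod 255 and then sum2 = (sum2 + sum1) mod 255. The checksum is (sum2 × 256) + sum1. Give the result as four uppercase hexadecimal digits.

C48A

Running sums (mod 255):
  after byte 0 (173): sum1=173, sum2=173
  after byte 1 (229): sum1=147, sum2=65
  after byte 2 (101): sum1=248, sum2=58
  after byte 3 (145): sum1=138, sum2=196
Checksum = sum2·256 + sum1 = 196·256 + 138 = 50314 = 0xC48A.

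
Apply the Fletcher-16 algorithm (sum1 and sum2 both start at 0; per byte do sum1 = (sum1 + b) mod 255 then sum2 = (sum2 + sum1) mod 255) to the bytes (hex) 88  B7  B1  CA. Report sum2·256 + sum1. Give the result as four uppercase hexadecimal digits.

77BC

Running sums (mod 255):
  after byte 0 (88): sum1=136, sum2=136
  after byte 1 (B7): sum1=64, sum2=200
  after byte 2 (B1): sum1=241, sum2=186
  after byte 3 (CA): sum1=188, sum2=119
Checksum = sum2·256 + sum1 = 119·256 + 188 = 30652 = 0x77BC.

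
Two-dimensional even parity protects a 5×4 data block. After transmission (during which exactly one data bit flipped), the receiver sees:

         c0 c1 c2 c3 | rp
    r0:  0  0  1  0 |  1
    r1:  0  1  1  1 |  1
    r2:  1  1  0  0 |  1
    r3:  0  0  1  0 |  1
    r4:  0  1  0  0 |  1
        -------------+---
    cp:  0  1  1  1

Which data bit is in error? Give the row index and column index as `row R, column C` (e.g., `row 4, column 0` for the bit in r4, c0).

Recompute each row's even parity and compare to rp:
  r0: data parity 1, sent rp 1 → ok
  r1: data parity 1, sent rp 1 → ok
  r2: data parity 0, sent rp 1 → mismatch
  r3: data parity 1, sent rp 1 → ok
  r4: data parity 1, sent rp 1 → ok
Recompute each column's even parity and compare to cp:
  c0: data parity 1, sent cp 0 → mismatch
  c1: data parity 1, sent cp 1 → ok
  c2: data parity 1, sent cp 1 → ok
  c3: data parity 1, sent cp 1 → ok
Exactly one row (r2) and one column (c0) fail → the flipped bit is at their intersection.

row 2, column 0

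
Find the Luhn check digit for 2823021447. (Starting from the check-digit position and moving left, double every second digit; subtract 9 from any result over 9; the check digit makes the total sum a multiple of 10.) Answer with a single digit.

Partial digits right→left: 7 4 4 1 2 0 3 2 8 2
Double every second digit counting from the check-digit position (so the 1st, 3rd, 5th, ... of the partial from the right).
  doubled (with −9 where >9): 5 8 4 6 7 → sum 30
  kept as-is: 4 1 0 2 2 → sum 9
Total = 30 + 9 = 39.
Check digit = (10 − (39 mod 10)) mod 10 = 1.

1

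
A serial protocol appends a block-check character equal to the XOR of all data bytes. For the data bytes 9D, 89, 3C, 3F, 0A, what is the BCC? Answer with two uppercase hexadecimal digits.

1D

XOR the bytes together:
  start with 0x9D
  0x9D ⊕ 0x89 = 0x14
  0x14 ⊕ 0x3C = 0x28
  0x28 ⊕ 0x3F = 0x17
  0x17 ⊕ 0x0A = 0x1D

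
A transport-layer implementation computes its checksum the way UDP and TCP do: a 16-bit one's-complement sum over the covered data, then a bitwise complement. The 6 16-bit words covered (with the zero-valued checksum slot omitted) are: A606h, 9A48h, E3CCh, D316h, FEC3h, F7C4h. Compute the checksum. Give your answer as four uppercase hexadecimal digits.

1244

One's-complement addition (fold any carry out of bit 15 back into bit 0):
  0xA606 + 0x9A48 = 0x1404E → wrap carry → 0x404F
  0x404F + 0xE3CC = 0x1241B → wrap carry → 0x241C
  0x241C + 0xD316 = 0x0F732
  0xF732 + 0xFEC3 = 0x1F5F5 → wrap carry → 0xF5F6
  0xF5F6 + 0xF7C4 = 0x1EDBA → wrap carry → 0xEDBB
One's-complement sum = 0xEDBB.
Checksum = ~0xEDBB & 0xFFFF = 0x1244.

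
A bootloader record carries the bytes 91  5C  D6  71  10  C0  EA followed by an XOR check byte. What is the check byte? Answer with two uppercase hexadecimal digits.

XOR the bytes together:
  start with 0x91
  0x91 ⊕ 0x5C = 0xCD
  0xCD ⊕ 0xD6 = 0x1B
  0x1B ⊕ 0x71 = 0x6A
  0x6A ⊕ 0x10 = 0x7A
  0x7A ⊕ 0xC0 = 0xBA
  0xBA ⊕ 0xEA = 0x50

50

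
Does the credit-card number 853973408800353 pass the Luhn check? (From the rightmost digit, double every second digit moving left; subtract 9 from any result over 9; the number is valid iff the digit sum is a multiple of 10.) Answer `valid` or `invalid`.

From the right, keep odd positions and double even positions (subtract 9 from any doubled value over 9):
  doubled (positions 2,4,...): 1 0 7 0 6 9 1 → sum 24
  kept (positions 1,3,...): 3 3 0 8 4 7 3 8 → sum 36
Total = 60.
60 mod 10 = 0, so the number is valid.

valid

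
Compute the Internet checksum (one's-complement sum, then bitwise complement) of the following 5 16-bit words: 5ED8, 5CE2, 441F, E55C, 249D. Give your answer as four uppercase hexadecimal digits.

F62B

One's-complement addition (fold any carry out of bit 15 back into bit 0):
  0x5ED8 + 0x5CE2 = 0x0BBBA
  0xBBBA + 0x441F = 0x0FFD9
  0xFFD9 + 0xE55C = 0x1E535 → wrap carry → 0xE536
  0xE536 + 0x249D = 0x109D3 → wrap carry → 0x09D4
One's-complement sum = 0x09D4.
Checksum = ~0x09D4 & 0xFFFF = 0xF62B.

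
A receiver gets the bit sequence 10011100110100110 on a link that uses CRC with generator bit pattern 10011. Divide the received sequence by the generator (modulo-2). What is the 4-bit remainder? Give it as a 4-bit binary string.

Modulo-2 division of 10011100110100110 by 10011:
  pos 0: 10011 XOR 10011 = 00000
  pos 5: 10011 XOR 10011 = 00000
  pos 11: 10011 XOR 10011 = 00000
Remainder = 0000 (zero — the frame passes the CRC check).

0000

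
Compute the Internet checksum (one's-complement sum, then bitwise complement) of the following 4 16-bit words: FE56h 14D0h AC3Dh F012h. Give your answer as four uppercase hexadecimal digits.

5088

One's-complement addition (fold any carry out of bit 15 back into bit 0):
  0xFE56 + 0x14D0 = 0x11326 → wrap carry → 0x1327
  0x1327 + 0xAC3D = 0x0BF64
  0xBF64 + 0xF012 = 0x1AF76 → wrap carry → 0xAF77
One's-complement sum = 0xAF77.
Checksum = ~0xAF77 & 0xFFFF = 0x5088.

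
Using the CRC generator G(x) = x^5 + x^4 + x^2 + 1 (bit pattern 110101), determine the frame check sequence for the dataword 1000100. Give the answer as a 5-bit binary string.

Append 5 zeros: 100010000000. Divide by 110101 (XOR where the leading bit is 1):
  pos 0: 100010 XOR 110101 = 010111
  pos 1: 101110 XOR 110101 = 011011
  pos 2: 110110 XOR 110101 = 000011
  pos 6: 110000 XOR 110101 = 000101
Remainder (last 5 bits) = 00101. This is the CRC / FCS.

00101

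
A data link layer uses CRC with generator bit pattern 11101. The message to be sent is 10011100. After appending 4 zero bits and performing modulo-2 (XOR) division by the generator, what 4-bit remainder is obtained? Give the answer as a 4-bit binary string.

0000

Append 4 zeros: 100111000000. Divide by 11101 (XOR where the leading bit is 1):
  pos 0: 10011 XOR 11101 = 01110
  pos 1: 11101 XOR 11101 = 00000
Remainder (last 4 bits) = 0000. This is the CRC / FCS.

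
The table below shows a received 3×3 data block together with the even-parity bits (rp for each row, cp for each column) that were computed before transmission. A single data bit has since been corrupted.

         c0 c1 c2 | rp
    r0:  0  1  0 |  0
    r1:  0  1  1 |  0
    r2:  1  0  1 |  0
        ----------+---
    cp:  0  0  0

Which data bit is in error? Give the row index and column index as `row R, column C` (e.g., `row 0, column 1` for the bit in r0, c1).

Recompute each row's even parity and compare to rp:
  r0: data parity 1, sent rp 0 → mismatch
  r1: data parity 0, sent rp 0 → ok
  r2: data parity 0, sent rp 0 → ok
Recompute each column's even parity and compare to cp:
  c0: data parity 1, sent cp 0 → mismatch
  c1: data parity 0, sent cp 0 → ok
  c2: data parity 0, sent cp 0 → ok
Exactly one row (r0) and one column (c0) fail → the flipped bit is at their intersection.

row 0, column 0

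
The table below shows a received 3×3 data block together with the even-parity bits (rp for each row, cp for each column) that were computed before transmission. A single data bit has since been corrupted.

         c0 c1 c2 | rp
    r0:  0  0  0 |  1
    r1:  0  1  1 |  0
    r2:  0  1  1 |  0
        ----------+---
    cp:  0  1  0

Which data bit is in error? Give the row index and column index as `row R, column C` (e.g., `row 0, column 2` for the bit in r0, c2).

Recompute each row's even parity and compare to rp:
  r0: data parity 0, sent rp 1 → mismatch
  r1: data parity 0, sent rp 0 → ok
  r2: data parity 0, sent rp 0 → ok
Recompute each column's even parity and compare to cp:
  c0: data parity 0, sent cp 0 → ok
  c1: data parity 0, sent cp 1 → mismatch
  c2: data parity 0, sent cp 0 → ok
Exactly one row (r0) and one column (c1) fail → the flipped bit is at their intersection.

row 0, column 1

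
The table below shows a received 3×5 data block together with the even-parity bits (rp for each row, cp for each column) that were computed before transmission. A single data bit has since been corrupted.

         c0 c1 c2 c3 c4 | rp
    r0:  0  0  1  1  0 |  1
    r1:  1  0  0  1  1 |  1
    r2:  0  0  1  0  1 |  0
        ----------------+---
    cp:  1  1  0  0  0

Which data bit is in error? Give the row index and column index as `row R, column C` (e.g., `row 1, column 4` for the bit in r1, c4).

Recompute each row's even parity and compare to rp:
  r0: data parity 0, sent rp 1 → mismatch
  r1: data parity 1, sent rp 1 → ok
  r2: data parity 0, sent rp 0 → ok
Recompute each column's even parity and compare to cp:
  c0: data parity 1, sent cp 1 → ok
  c1: data parity 0, sent cp 1 → mismatch
  c2: data parity 0, sent cp 0 → ok
  c3: data parity 0, sent cp 0 → ok
  c4: data parity 0, sent cp 0 → ok
Exactly one row (r0) and one column (c1) fail → the flipped bit is at their intersection.

row 0, column 1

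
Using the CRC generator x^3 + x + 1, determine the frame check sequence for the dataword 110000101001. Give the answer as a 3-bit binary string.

000

Append 3 zeros: 110000101001000. Divide by 1011 (XOR where the leading bit is 1):
  pos 0: 1100 XOR 1011 = 0111
  pos 1: 1110 XOR 1011 = 0101
  pos 2: 1010 XOR 1011 = 0001
  pos 5: 1101 XOR 1011 = 0110
  pos 6: 1100 XOR 1011 = 0111
  pos 7: 1110 XOR 1011 = 0101
  pos 8: 1011 XOR 1011 = 0000
Remainder (last 3 bits) = 000. This is the CRC / FCS.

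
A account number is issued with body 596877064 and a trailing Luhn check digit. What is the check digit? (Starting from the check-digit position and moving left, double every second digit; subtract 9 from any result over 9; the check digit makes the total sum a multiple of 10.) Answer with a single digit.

3

Partial digits right→left: 4 6 0 7 7 8 6 9 5
Double every second digit counting from the check-digit position (so the 1st, 3rd, 5th, ... of the partial from the right).
  doubled (with −9 where >9): 8 0 5 3 1 → sum 17
  kept as-is: 6 7 8 9 → sum 30
Total = 17 + 30 = 47.
Check digit = (10 − (47 mod 10)) mod 10 = 3.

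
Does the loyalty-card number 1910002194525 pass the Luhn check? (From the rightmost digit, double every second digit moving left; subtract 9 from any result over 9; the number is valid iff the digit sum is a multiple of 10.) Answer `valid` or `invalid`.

invalid

From the right, keep odd positions and double even positions (subtract 9 from any doubled value over 9):
  doubled (positions 2,4,...): 4 8 2 0 0 9 → sum 23
  kept (positions 1,3,...): 5 5 9 2 0 1 1 → sum 23
Total = 46.
46 mod 10 = 6, so the number is invalid.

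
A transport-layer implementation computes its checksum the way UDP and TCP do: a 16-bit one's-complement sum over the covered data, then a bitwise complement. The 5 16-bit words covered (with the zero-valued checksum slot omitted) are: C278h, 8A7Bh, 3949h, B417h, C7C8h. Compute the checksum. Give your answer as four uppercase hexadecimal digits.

One's-complement addition (fold any carry out of bit 15 back into bit 0):
  0xC278 + 0x8A7B = 0x14CF3 → wrap carry → 0x4CF4
  0x4CF4 + 0x3949 = 0x0863D
  0x863D + 0xB417 = 0x13A54 → wrap carry → 0x3A55
  0x3A55 + 0xC7C8 = 0x1021D → wrap carry → 0x021E
One's-complement sum = 0x021E.
Checksum = ~0x021E & 0xFFFF = 0xFDE1.

FDE1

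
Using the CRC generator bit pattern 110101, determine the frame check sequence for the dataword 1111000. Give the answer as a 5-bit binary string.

00110

Append 5 zeros: 111100000000. Divide by 110101 (XOR where the leading bit is 1):
  pos 0: 111100 XOR 110101 = 001001
  pos 2: 100100 XOR 110101 = 010001
  pos 3: 100010 XOR 110101 = 010111
  pos 4: 101110 XOR 110101 = 011011
  pos 5: 110110 XOR 110101 = 000011
Remainder (last 5 bits) = 00110. This is the CRC / FCS.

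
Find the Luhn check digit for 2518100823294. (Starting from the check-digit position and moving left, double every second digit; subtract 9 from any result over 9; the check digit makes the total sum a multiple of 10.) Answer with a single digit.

3

Partial digits right→left: 4 9 2 3 2 8 0 0 1 8 1 5 2
Double every second digit counting from the check-digit position (so the 1st, 3rd, 5th, ... of the partial from the right).
  doubled (with −9 where >9): 8 4 4 0 2 2 4 → sum 24
  kept as-is: 9 3 8 0 8 5 → sum 33
Total = 24 + 33 = 57.
Check digit = (10 − (57 mod 10)) mod 10 = 3.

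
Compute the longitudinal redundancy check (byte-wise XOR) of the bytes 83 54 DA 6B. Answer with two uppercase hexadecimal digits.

XOR the bytes together:
  start with 0x83
  0x83 ⊕ 0x54 = 0xD7
  0xD7 ⊕ 0xDA = 0x0D
  0x0D ⊕ 0x6B = 0x66

66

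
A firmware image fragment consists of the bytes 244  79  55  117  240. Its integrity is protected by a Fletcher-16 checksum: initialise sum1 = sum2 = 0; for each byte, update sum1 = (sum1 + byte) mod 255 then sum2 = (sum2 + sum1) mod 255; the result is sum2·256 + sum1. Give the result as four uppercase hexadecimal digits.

87E1

Running sums (mod 255):
  after byte 0 (244): sum1=244, sum2=244
  after byte 1 (79): sum1=68, sum2=57
  after byte 2 (55): sum1=123, sum2=180
  after byte 3 (117): sum1=240, sum2=165
  after byte 4 (240): sum1=225, sum2=135
Checksum = sum2·256 + sum1 = 135·256 + 225 = 34785 = 0x87E1.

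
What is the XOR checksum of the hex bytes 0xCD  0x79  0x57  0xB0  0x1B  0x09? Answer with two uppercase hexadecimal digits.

41

XOR the bytes together:
  start with 0xCD
  0xCD ⊕ 0x79 = 0xB4
  0xB4 ⊕ 0x57 = 0xE3
  0xE3 ⊕ 0xB0 = 0x53
  0x53 ⊕ 0x1B = 0x48
  0x48 ⊕ 0x09 = 0x41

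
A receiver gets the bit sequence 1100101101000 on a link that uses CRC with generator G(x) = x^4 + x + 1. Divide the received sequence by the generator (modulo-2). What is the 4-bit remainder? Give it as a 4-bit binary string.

0110

Modulo-2 division of 1100101101000 by 10011:
  pos 0: 11001 XOR 10011 = 01010
  pos 1: 10100 XOR 10011 = 00111
  pos 3: 11111 XOR 10011 = 01100
  pos 4: 11000 XOR 10011 = 01011
  pos 5: 10111 XOR 10011 = 00100
  pos 7: 10000 XOR 10011 = 00011
Remainder = 0110 (nonzero — an error is detected).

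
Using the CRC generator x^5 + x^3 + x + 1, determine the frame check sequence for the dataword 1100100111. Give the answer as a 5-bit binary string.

00011

Append 5 zeros: 110010011100000. Divide by 101011 (XOR where the leading bit is 1):
  pos 0: 110010 XOR 101011 = 011001
  pos 1: 110010 XOR 101011 = 011001
  pos 2: 110011 XOR 101011 = 011000
  pos 3: 110001 XOR 101011 = 011010
  pos 4: 110101 XOR 101011 = 011110
  pos 5: 111100 XOR 101011 = 010111
  pos 6: 101110 XOR 101011 = 000101
  pos 9: 101000 XOR 101011 = 000011
Remainder (last 5 bits) = 00011. This is the CRC / FCS.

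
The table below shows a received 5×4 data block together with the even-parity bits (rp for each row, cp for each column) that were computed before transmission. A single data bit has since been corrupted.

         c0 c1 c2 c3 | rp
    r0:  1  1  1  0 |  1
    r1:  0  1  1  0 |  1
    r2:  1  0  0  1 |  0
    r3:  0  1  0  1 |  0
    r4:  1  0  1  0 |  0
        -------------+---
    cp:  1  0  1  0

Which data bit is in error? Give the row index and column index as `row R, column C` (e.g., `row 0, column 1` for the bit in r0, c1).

row 1, column 1

Recompute each row's even parity and compare to rp:
  r0: data parity 1, sent rp 1 → ok
  r1: data parity 0, sent rp 1 → mismatch
  r2: data parity 0, sent rp 0 → ok
  r3: data parity 0, sent rp 0 → ok
  r4: data parity 0, sent rp 0 → ok
Recompute each column's even parity and compare to cp:
  c0: data parity 1, sent cp 1 → ok
  c1: data parity 1, sent cp 0 → mismatch
  c2: data parity 1, sent cp 1 → ok
  c3: data parity 0, sent cp 0 → ok
Exactly one row (r1) and one column (c1) fail → the flipped bit is at their intersection.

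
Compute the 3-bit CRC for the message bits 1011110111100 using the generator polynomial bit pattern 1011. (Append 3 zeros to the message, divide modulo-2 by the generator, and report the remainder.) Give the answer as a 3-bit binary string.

100

Append 3 zeros: 1011110111100000. Divide by 1011 (XOR where the leading bit is 1):
  pos 0: 1011 XOR 1011 = 0000
  pos 4: 1101 XOR 1011 = 0110
  pos 5: 1101 XOR 1011 = 0110
  pos 6: 1101 XOR 1011 = 0110
  pos 7: 1101 XOR 1011 = 0110
  pos 8: 1100 XOR 1011 = 0111
  pos 9: 1110 XOR 1011 = 0101
  pos 10: 1010 XOR 1011 = 0001
Remainder (last 3 bits) = 100. This is the CRC / FCS.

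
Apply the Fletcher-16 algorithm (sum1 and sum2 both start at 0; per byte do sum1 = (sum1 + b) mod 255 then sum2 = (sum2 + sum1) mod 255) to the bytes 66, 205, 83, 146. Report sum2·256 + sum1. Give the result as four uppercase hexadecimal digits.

Running sums (mod 255):
  after byte 0 (66): sum1=66, sum2=66
  after byte 1 (205): sum1=16, sum2=82
  after byte 2 (83): sum1=99, sum2=181
  after byte 3 (146): sum1=245, sum2=171
Checksum = sum2·256 + sum1 = 171·256 + 245 = 44021 = 0xABF5.

ABF5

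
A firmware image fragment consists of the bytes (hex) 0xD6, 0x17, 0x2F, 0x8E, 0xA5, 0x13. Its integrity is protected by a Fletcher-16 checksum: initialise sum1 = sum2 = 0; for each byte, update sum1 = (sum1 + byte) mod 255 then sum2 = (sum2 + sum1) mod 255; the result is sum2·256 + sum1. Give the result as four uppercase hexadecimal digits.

4364

Running sums (mod 255):
  after byte 0 (0xD6): sum1=214, sum2=214
  after byte 1 (0x17): sum1=237, sum2=196
  after byte 2 (0x2F): sum1=29, sum2=225
  after byte 3 (0x8E): sum1=171, sum2=141
  after byte 4 (0xA5): sum1=81, sum2=222
  after byte 5 (0x13): sum1=100, sum2=67
Checksum = sum2·256 + sum1 = 67·256 + 100 = 17252 = 0x4364.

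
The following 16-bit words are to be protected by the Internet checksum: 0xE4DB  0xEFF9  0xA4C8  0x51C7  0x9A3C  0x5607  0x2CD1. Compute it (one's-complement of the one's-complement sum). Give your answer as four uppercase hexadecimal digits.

One's-complement addition (fold any carry out of bit 15 back into bit 0):
  0xE4DB + 0xEFF9 = 0x1D4D4 → wrap carry → 0xD4D5
  0xD4D5 + 0xA4C8 = 0x1799D → wrap carry → 0x799E
  0x799E + 0x51C7 = 0x0CB65
  0xCB65 + 0x9A3C = 0x165A1 → wrap carry → 0x65A2
  0x65A2 + 0x5607 = 0x0BBA9
  0xBBA9 + 0x2CD1 = 0x0E87A
One's-complement sum = 0xE87A.
Checksum = ~0xE87A & 0xFFFF = 0x1785.

1785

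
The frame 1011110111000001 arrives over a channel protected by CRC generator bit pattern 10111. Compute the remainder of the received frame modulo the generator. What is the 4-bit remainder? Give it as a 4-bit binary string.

0001

Modulo-2 division of 1011110111000001 by 10111:
  pos 0: 10111 XOR 10111 = 00000
  pos 5: 10111 XOR 10111 = 00000
Remainder = 0001 (nonzero — an error is detected).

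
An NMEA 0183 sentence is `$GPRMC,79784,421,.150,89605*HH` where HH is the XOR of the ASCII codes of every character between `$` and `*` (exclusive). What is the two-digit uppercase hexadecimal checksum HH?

XOR the ASCII codes of the payload characters:
  'G' = 0x47 → acc = 0x47
  'P' = 0x50 → acc = 0x17
  'R' = 0x52 → acc = 0x45
  'M' = 0x4D → acc = 0x08
  'C' = 0x43 → acc = 0x4B
  ',' = 0x2C → acc = 0x67
  '7' = 0x37 → acc = 0x50
  '9' = 0x39 → acc = 0x69
  '7' = 0x37 → acc = 0x5E
  '8' = 0x38 → acc = 0x66
  '4' = 0x34 → acc = 0x52
  ',' = 0x2C → acc = 0x7E
  '4' = 0x34 → acc = 0x4A
  '2' = 0x32 → acc = 0x78
  '1' = 0x31 → acc = 0x49
  ',' = 0x2C → acc = 0x65
  '.' = 0x2E → acc = 0x4B
  '1' = 0x31 → acc = 0x7A
  '5' = 0x35 → acc = 0x4F
  '0' = 0x30 → acc = 0x7F
  ',' = 0x2C → acc = 0x53
  '8' = 0x38 → acc = 0x6B
  '9' = 0x39 → acc = 0x52
  '6' = 0x36 → acc = 0x64
  '0' = 0x30 → acc = 0x54
  '5' = 0x35 → acc = 0x61
Checksum = 0x61.

61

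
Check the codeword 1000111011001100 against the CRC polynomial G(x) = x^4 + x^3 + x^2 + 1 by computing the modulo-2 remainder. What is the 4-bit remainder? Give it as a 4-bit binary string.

Modulo-2 division of 1000111011001100 by 11101:
  pos 0: 10001 XOR 11101 = 01100
  pos 1: 11001 XOR 11101 = 00100
  pos 3: 10010 XOR 11101 = 01111
  pos 4: 11111 XOR 11101 = 00010
  pos 7: 10100 XOR 11101 = 01001
  pos 8: 10011 XOR 11101 = 01110
  pos 9: 11101 XOR 11101 = 00000
Remainder = 0000 (zero — the frame passes the CRC check).

0000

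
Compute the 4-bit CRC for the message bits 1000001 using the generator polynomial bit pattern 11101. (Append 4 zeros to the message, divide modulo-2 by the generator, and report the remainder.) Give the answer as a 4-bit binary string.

Append 4 zeros: 10000010000. Divide by 11101 (XOR where the leading bit is 1):
  pos 0: 10000 XOR 11101 = 01101
  pos 1: 11010 XOR 11101 = 00111
  pos 3: 11110 XOR 11101 = 00011
  pos 6: 11000 XOR 11101 = 00101
Remainder (last 4 bits) = 0101. This is the CRC / FCS.

0101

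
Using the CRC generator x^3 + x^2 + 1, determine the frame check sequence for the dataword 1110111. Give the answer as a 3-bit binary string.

Append 3 zeros: 1110111000. Divide by 1101 (XOR where the leading bit is 1):
  pos 0: 1110 XOR 1101 = 0011
  pos 2: 1111 XOR 1101 = 0010
  pos 4: 1010 XOR 1101 = 0111
  pos 5: 1110 XOR 1101 = 0011
Remainder (last 3 bits) = 110. This is the CRC / FCS.

110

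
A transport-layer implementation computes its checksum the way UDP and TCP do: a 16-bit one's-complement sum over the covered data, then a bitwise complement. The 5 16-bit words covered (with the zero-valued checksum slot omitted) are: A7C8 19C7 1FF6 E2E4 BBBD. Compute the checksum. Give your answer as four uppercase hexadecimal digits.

7FD7

One's-complement addition (fold any carry out of bit 15 back into bit 0):
  0xA7C8 + 0x19C7 = 0x0C18F
  0xC18F + 0x1FF6 = 0x0E185
  0xE185 + 0xE2E4 = 0x1C469 → wrap carry → 0xC46A
  0xC46A + 0xBBBD = 0x18027 → wrap carry → 0x8028
One's-complement sum = 0x8028.
Checksum = ~0x8028 & 0xFFFF = 0x7FD7.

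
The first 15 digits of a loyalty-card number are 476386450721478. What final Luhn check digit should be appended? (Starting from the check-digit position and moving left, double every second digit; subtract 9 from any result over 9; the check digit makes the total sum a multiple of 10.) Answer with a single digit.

9

Partial digits right→left: 8 7 4 1 2 7 0 5 4 6 8 3 6 7 4
Double every second digit counting from the check-digit position (so the 1st, 3rd, 5th, ... of the partial from the right).
  doubled (with −9 where >9): 7 8 4 0 8 7 3 8 → sum 45
  kept as-is: 7 1 7 5 6 3 7 → sum 36
Total = 45 + 36 = 81.
Check digit = (10 − (81 mod 10)) mod 10 = 9.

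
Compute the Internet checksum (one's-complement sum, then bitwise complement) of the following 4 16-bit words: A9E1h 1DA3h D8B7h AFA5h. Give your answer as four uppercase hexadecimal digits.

B01D

One's-complement addition (fold any carry out of bit 15 back into bit 0):
  0xA9E1 + 0x1DA3 = 0x0C784
  0xC784 + 0xD8B7 = 0x1A03B → wrap carry → 0xA03C
  0xA03C + 0xAFA5 = 0x14FE1 → wrap carry → 0x4FE2
One's-complement sum = 0x4FE2.
Checksum = ~0x4FE2 & 0xFFFF = 0xB01D.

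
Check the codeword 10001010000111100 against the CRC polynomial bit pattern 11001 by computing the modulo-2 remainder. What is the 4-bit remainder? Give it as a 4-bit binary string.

Modulo-2 division of 10001010000111100 by 11001:
  pos 0: 10001 XOR 11001 = 01000
  pos 1: 10000 XOR 11001 = 01001
  pos 2: 10011 XOR 11001 = 01010
  pos 3: 10100 XOR 11001 = 01101
  pos 4: 11010 XOR 11001 = 00011
  pos 7: 11001 XOR 11001 = 00000
  pos 12: 11100 XOR 11001 = 00101
Remainder = 0101 (nonzero — an error is detected).

0101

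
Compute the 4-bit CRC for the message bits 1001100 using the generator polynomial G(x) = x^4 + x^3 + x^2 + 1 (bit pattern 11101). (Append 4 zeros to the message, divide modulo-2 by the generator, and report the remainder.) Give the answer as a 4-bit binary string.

0111

Append 4 zeros: 10011000000. Divide by 11101 (XOR where the leading bit is 1):
  pos 0: 10011 XOR 11101 = 01110
  pos 1: 11100 XOR 11101 = 00001
  pos 5: 10000 XOR 11101 = 01101
  pos 6: 11010 XOR 11101 = 00111
Remainder (last 4 bits) = 0111. This is the CRC / FCS.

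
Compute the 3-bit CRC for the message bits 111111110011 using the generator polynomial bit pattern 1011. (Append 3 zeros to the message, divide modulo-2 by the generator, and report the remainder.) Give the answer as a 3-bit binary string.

100

Append 3 zeros: 111111110011000. Divide by 1011 (XOR where the leading bit is 1):
  pos 0: 1111 XOR 1011 = 0100
  pos 1: 1001 XOR 1011 = 0010
  pos 3: 1011 XOR 1011 = 0000
  pos 7: 1001 XOR 1011 = 0010
  pos 9: 1010 XOR 1011 = 0001
Remainder (last 3 bits) = 100. This is the CRC / FCS.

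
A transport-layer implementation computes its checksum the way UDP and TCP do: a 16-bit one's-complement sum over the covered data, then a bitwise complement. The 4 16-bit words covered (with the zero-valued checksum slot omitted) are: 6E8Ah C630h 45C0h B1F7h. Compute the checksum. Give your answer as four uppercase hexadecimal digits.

One's-complement addition (fold any carry out of bit 15 back into bit 0):
  0x6E8A + 0xC630 = 0x134BA → wrap carry → 0x34BB
  0x34BB + 0x45C0 = 0x07A7B
  0x7A7B + 0xB1F7 = 0x12C72 → wrap carry → 0x2C73
One's-complement sum = 0x2C73.
Checksum = ~0x2C73 & 0xFFFF = 0xD38C.

D38C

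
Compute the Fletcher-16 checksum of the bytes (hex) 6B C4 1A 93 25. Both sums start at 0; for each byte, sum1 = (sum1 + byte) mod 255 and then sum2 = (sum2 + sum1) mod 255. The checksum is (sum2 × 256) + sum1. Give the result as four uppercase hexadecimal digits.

Running sums (mod 255):
  after byte 0 (6B): sum1=107, sum2=107
  after byte 1 (C4): sum1=48, sum2=155
  after byte 2 (1A): sum1=74, sum2=229
  after byte 3 (93): sum1=221, sum2=195
  after byte 4 (25): sum1=3, sum2=198
Checksum = sum2·256 + sum1 = 198·256 + 3 = 50691 = 0xC603.

C603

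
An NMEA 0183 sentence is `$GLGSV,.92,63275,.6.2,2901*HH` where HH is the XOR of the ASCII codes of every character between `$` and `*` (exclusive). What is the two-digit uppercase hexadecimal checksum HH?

57

XOR the ASCII codes of the payload characters:
  'G' = 0x47 → acc = 0x47
  'L' = 0x4C → acc = 0x0B
  'G' = 0x47 → acc = 0x4C
  'S' = 0x53 → acc = 0x1F
  'V' = 0x56 → acc = 0x49
  ',' = 0x2C → acc = 0x65
  '.' = 0x2E → acc = 0x4B
  '9' = 0x39 → acc = 0x72
  '2' = 0x32 → acc = 0x40
  ',' = 0x2C → acc = 0x6C
  '6' = 0x36 → acc = 0x5A
  '3' = 0x33 → acc = 0x69
  '2' = 0x32 → acc = 0x5B
  '7' = 0x37 → acc = 0x6C
  '5' = 0x35 → acc = 0x59
  ',' = 0x2C → acc = 0x75
  '.' = 0x2E → acc = 0x5B
  '6' = 0x36 → acc = 0x6D
  '.' = 0x2E → acc = 0x43
  '2' = 0x32 → acc = 0x71
  ',' = 0x2C → acc = 0x5D
  '2' = 0x32 → acc = 0x6F
  '9' = 0x39 → acc = 0x56
  '0' = 0x30 → acc = 0x66
  '1' = 0x31 → acc = 0x57
Checksum = 0x57.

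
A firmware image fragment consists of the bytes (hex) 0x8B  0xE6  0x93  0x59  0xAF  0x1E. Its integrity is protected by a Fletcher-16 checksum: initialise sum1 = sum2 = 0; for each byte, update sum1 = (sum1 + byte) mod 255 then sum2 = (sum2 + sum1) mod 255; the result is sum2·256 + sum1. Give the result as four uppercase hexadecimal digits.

9F2D

Running sums (mod 255):
  after byte 0 (0x8B): sum1=139, sum2=139
  after byte 1 (0xE6): sum1=114, sum2=253
  after byte 2 (0x93): sum1=6, sum2=4
  after byte 3 (0x59): sum1=95, sum2=99
  after byte 4 (0xAF): sum1=15, sum2=114
  after byte 5 (0x1E): sum1=45, sum2=159
Checksum = sum2·256 + sum1 = 159·256 + 45 = 40749 = 0x9F2D.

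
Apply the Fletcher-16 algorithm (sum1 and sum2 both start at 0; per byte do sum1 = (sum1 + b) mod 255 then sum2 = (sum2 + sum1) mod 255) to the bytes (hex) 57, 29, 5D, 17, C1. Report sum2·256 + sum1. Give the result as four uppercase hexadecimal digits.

Running sums (mod 255):
  after byte 0 (57): sum1=87, sum2=87
  after byte 1 (29): sum1=128, sum2=215
  after byte 2 (5D): sum1=221, sum2=181
  after byte 3 (17): sum1=244, sum2=170
  after byte 4 (C1): sum1=182, sum2=97
Checksum = sum2·256 + sum1 = 97·256 + 182 = 25014 = 0x61B6.

61B6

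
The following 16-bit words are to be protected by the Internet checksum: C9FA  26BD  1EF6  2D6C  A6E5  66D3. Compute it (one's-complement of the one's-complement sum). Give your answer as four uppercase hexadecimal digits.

One's-complement addition (fold any carry out of bit 15 back into bit 0):
  0xC9FA + 0x26BD = 0x0F0B7
  0xF0B7 + 0x1EF6 = 0x10FAD → wrap carry → 0x0FAE
  0x0FAE + 0x2D6C = 0x03D1A
  0x3D1A + 0xA6E5 = 0x0E3FF
  0xE3FF + 0x66D3 = 0x14AD2 → wrap carry → 0x4AD3
One's-complement sum = 0x4AD3.
Checksum = ~0x4AD3 & 0xFFFF = 0xB52C.

B52C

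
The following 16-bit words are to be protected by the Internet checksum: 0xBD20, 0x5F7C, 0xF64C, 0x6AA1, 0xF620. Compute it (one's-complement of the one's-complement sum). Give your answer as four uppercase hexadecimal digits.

8C53

One's-complement addition (fold any carry out of bit 15 back into bit 0):
  0xBD20 + 0x5F7C = 0x11C9C → wrap carry → 0x1C9D
  0x1C9D + 0xF64C = 0x112E9 → wrap carry → 0x12EA
  0x12EA + 0x6AA1 = 0x07D8B
  0x7D8B + 0xF620 = 0x173AB → wrap carry → 0x73AC
One's-complement sum = 0x73AC.
Checksum = ~0x73AC & 0xFFFF = 0x8C53.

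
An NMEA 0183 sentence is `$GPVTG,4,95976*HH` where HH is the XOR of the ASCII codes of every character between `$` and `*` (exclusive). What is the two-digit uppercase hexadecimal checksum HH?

XOR the ASCII codes of the payload characters:
  'G' = 0x47 → acc = 0x47
  'P' = 0x50 → acc = 0x17
  'V' = 0x56 → acc = 0x41
  'T' = 0x54 → acc = 0x15
  'G' = 0x47 → acc = 0x52
  ',' = 0x2C → acc = 0x7E
  '4' = 0x34 → acc = 0x4A
  ',' = 0x2C → acc = 0x66
  '9' = 0x39 → acc = 0x5F
  '5' = 0x35 → acc = 0x6A
  '9' = 0x39 → acc = 0x53
  '7' = 0x37 → acc = 0x64
  '6' = 0x36 → acc = 0x52
Checksum = 0x52.

52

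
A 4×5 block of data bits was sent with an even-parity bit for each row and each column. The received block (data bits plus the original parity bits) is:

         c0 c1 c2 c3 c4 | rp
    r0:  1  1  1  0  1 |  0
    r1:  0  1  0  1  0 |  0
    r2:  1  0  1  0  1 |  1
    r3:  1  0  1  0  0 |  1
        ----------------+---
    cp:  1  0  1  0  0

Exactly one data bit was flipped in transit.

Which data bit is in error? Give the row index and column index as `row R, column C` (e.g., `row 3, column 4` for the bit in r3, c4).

row 3, column 3

Recompute each row's even parity and compare to rp:
  r0: data parity 0, sent rp 0 → ok
  r1: data parity 0, sent rp 0 → ok
  r2: data parity 1, sent rp 1 → ok
  r3: data parity 0, sent rp 1 → mismatch
Recompute each column's even parity and compare to cp:
  c0: data parity 1, sent cp 1 → ok
  c1: data parity 0, sent cp 0 → ok
  c2: data parity 1, sent cp 1 → ok
  c3: data parity 1, sent cp 0 → mismatch
  c4: data parity 0, sent cp 0 → ok
Exactly one row (r3) and one column (c3) fail → the flipped bit is at their intersection.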